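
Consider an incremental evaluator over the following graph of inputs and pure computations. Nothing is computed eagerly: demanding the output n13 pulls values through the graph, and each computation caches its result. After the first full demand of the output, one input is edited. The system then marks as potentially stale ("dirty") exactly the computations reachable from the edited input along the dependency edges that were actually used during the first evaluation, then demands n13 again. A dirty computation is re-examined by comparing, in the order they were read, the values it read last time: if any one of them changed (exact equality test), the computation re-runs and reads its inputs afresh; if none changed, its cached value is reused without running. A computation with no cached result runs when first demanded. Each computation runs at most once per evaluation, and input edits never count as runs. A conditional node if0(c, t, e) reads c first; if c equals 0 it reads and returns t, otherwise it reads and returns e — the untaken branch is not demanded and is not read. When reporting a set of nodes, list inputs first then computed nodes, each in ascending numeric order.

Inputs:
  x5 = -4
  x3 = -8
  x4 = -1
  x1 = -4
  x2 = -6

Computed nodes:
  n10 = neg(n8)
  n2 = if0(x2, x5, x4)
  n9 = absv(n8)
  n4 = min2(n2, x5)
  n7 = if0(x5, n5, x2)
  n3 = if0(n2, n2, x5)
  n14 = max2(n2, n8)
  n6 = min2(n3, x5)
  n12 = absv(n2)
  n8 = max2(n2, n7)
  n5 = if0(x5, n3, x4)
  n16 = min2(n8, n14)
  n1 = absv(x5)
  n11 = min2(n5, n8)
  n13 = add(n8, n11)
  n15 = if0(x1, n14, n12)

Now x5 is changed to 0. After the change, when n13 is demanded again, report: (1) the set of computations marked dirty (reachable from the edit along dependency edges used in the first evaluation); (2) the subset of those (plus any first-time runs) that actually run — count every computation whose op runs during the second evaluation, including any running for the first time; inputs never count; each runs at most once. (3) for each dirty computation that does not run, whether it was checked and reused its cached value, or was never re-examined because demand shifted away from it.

Dirty set: n5, n7, n8, n11, n13.
Run set: n3, n5, n7, n8, n11, n13 (6 run).
All dirty computations ended up running.
The important point: the flipped condition pulls in fresh nodes; n3 runs for the first time.

Initial pass — values computed on the first demand:
  n2 = if0(x2=-6 -> else branch x4) = -1
  n5 = if0(x5=-4 -> else branch x4) = -1
  n7 = if0(x5=-4 -> else branch x2) = -6
  n8 = max2(-1, -6) = -1
  n11 = min2(-1, -1) = -1
  n13 = add(-1, -1) = -2

Second demand — change propagation:
  n3: newly demanded (no cache) — executes and yields 0.
  n5: re-runs because x5 -4->0; new result 0.
  n7: re-runs because x5 -4->0; new result 0.
  n8: re-runs because n7 -6->0; new result 0.
  n11: re-runs because n5 -1->0; n8 -1->0; new result 0.
  n13: re-runs because n8 -1->0; n11 -1->0; new result 0.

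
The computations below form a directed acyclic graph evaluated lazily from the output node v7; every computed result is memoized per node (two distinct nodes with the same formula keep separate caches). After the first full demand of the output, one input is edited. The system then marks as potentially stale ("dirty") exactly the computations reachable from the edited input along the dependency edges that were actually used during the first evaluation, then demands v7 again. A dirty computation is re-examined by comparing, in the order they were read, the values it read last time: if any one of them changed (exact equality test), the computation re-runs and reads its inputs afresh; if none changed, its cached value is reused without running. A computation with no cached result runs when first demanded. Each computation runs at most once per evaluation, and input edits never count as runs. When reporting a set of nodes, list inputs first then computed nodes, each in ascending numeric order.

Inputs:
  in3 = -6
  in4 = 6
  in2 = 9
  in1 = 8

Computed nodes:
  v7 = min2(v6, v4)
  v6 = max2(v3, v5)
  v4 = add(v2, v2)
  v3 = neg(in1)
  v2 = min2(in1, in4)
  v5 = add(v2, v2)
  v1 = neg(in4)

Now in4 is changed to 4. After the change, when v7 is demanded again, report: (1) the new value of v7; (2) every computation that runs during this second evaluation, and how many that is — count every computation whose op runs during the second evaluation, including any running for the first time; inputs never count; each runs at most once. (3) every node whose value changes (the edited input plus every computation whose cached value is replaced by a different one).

First demand of the output computes:
  v2 = min2(8, 6) = 6
  v3 = neg(8) = -8
  v4 = add(6, 6) = 12
  v5 = add(6, 6) = 12
  v6 = max2(-8, 12) = 12
  v7 = min2(12, 12) = 12

After the edit, cleaning proceeds:
  v2: a read changed (in4 6->4) — executes, giving 4.
  v4: a read changed (v2 6->4; v2 6->4) — executes, giving 8.
  v5: a read changed (v2 6->4; v2 6->4) — executes, giving 8.
  v6: a read changed (v5 12->8) — executes, giving 8.
  v7: a read changed (v6 12->8; v4 12->8) — executes, giving 8.

Demanding v7 again yields 8.
5 computations run: v2, v4, v5, v6, v7.
The nodes whose values change: in4, v2, v4, v5, v6, v7.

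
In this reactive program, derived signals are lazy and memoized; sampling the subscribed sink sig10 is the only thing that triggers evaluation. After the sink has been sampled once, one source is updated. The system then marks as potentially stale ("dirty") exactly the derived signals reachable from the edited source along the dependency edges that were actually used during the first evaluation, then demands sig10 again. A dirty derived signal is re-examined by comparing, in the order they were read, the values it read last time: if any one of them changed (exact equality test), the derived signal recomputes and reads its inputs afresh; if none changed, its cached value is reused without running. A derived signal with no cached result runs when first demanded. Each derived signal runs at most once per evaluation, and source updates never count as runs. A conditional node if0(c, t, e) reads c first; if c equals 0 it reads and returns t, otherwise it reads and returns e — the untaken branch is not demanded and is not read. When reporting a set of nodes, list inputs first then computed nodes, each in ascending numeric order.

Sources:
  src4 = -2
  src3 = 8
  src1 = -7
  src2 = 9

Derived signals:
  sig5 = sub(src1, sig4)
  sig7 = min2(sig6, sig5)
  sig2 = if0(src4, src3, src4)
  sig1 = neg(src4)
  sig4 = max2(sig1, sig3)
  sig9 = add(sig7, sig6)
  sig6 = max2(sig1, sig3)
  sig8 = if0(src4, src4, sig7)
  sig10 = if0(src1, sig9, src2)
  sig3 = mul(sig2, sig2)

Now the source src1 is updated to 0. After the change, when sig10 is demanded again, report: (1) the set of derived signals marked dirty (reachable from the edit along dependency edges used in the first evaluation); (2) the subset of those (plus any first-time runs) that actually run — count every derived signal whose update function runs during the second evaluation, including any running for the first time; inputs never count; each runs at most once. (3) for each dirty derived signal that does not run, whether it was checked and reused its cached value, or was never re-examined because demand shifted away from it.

The edit dirties: sig10.
9 derived signals run: sig1, sig2, sig3, sig4, sig5, sig6, sig7, sig9, sig10.
No dirty derived signal escaped a run.
Note the branch switch — sig1, sig2, sig3, sig4, sig5, sig6, sig7, sig9 had no cache and run now for the first time.

First demand of the output computes:
  sig10 = if0(src1=-7 -> else branch src2) = 9

After the edit, cleaning proceeds:
  sig1: had never run; runs now, result 2.
  sig2: had never run; runs now, result -2.
  sig3: had never run; runs now, result 4.
  sig4: had never run; runs now, result 4.
  sig5: had never run; runs now, result -4.
  sig6: had never run; runs now, result 4.
  sig7: had never run; runs now, result -4.
  sig9: had never run; runs now, result 0.
  sig10: a read changed (src1 -7->0) — executes, giving 0.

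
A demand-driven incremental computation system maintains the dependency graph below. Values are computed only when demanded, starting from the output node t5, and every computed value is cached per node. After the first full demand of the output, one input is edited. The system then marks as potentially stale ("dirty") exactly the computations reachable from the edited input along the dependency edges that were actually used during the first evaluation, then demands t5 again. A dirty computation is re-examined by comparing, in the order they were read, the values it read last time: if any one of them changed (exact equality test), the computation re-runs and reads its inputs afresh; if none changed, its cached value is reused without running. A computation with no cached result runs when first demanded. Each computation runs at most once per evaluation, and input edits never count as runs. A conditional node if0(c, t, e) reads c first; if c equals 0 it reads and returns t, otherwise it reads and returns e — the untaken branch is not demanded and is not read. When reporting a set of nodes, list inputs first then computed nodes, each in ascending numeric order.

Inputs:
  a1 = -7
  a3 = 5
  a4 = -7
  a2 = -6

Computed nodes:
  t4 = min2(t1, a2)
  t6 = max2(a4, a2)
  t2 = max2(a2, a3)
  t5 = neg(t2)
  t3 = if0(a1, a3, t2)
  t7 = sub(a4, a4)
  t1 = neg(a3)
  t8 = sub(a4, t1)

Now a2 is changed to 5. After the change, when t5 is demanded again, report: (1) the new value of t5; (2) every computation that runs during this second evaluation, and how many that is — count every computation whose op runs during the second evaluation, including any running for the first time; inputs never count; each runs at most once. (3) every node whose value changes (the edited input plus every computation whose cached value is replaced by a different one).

First evaluation (everything demanded from the output):
  t2 = max2(-6, 5) = 5
  t5 = neg(5) = -5

Propagation after the edit:
  t2: runs — a2 -6->5; result 5 (same value as before).
  t5: checked — values it read are unchanged (t2 unchanged); reused cached -5 without running.

Key observation: the change is absorbed at t2 — it re-runs but produces the same value, and the output's value is unchanged.

New value of t5: -5.
Computations that run: t2 — 1 in total.
Values that change: a2.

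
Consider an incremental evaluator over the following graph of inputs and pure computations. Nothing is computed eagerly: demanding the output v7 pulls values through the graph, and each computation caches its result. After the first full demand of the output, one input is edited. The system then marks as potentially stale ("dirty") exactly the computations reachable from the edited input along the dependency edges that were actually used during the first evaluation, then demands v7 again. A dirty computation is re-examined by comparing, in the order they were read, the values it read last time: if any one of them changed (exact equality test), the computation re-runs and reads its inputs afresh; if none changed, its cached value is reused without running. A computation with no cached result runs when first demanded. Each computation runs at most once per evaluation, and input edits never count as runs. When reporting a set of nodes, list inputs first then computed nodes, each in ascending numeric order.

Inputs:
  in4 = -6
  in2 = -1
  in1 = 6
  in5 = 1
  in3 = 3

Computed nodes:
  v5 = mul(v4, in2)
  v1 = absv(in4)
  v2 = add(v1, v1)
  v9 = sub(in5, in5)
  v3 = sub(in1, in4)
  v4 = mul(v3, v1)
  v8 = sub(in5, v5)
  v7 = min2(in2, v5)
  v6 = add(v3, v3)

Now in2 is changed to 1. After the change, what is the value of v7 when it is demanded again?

v7 now evaluates to 1.

Initial pass — values computed on the first demand:
  v1 = absv(-6) = 6
  v3 = sub(6, -6) = 12
  v4 = mul(12, 6) = 72
  v5 = mul(72, -1) = -72
  v7 = min2(-1, -72) = -72

Second demand — change propagation:
  v5: re-runs because in2 -1->1; new result 72.
  v7: re-runs because in2 -1->1; v5 -72->72; new result 1.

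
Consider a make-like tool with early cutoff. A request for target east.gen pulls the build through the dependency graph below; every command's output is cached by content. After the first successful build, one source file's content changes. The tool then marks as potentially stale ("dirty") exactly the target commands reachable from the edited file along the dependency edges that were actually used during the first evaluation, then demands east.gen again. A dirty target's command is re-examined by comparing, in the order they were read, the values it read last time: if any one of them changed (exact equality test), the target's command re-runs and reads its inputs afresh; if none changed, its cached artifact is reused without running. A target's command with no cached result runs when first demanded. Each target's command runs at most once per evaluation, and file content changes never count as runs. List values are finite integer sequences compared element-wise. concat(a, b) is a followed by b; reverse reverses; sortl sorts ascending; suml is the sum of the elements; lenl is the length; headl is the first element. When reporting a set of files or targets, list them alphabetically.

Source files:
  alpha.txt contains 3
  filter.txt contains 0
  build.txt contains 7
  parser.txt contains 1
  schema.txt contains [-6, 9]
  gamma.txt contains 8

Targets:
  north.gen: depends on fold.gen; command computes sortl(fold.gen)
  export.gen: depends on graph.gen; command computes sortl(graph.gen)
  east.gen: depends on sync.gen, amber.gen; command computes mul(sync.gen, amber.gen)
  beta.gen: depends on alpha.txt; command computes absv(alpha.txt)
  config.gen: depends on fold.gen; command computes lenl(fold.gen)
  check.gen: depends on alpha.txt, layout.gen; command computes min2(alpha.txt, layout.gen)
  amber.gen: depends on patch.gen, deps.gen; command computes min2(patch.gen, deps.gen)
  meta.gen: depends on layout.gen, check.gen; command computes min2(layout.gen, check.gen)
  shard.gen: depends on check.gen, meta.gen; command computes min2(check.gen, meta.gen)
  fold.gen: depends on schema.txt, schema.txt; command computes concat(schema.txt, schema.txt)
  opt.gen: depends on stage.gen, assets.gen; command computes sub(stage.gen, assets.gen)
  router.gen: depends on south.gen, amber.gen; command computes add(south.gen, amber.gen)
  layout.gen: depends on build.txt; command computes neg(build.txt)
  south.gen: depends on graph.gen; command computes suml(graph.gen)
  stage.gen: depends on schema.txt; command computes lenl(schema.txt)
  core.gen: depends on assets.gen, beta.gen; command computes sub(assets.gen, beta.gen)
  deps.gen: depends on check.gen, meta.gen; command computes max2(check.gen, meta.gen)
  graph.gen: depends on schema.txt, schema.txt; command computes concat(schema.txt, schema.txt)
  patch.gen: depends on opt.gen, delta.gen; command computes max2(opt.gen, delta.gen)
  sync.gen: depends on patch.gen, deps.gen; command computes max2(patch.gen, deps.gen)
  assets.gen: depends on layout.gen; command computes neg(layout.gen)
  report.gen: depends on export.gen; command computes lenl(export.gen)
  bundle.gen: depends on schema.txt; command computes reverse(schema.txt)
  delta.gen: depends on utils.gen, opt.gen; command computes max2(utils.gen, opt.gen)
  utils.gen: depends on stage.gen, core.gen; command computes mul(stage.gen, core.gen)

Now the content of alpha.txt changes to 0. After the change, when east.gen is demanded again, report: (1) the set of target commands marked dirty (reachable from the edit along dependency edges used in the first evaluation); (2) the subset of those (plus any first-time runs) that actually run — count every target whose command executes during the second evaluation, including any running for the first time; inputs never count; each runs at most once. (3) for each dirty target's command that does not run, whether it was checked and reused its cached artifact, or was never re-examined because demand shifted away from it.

First demand of the output computes:
  beta.gen = absv(3) = 3
  layout.gen = neg(7) = -7
  assets.gen = neg(-7) = 7
  check.gen = min2(3, -7) = -7
  core.gen = sub(7, 3) = 4
  meta.gen = min2(-7, -7) = -7
  deps.gen = max2(-7, -7) = -7
  stage.gen = lenl([-6, 9]) = 2
  opt.gen = sub(2, 7) = -5
  utils.gen = mul(2, 4) = 8
  delta.gen = max2(8, -5) = 8
  patch.gen = max2(-5, 8) = 8
  amber.gen = min2(8, -7) = -7
  sync.gen = max2(8, -7) = 8
  east.gen = mul(8, -7) = -56

After the edit, cleaning proceeds:
  beta.gen: a read changed (alpha.txt 3->0) — executes, giving 0.
  check.gen: a read changed (alpha.txt 3->0) — executes, giving -7 — identical to its old value.
  core.gen: a read changed (beta.gen 3->0) — executes, giving 7.
  meta.gen: dirty, but its reads are unchanged (layout.gen unchanged, check.gen unchanged); cached -7 stands.
  deps.gen: dirty, but its reads are unchanged (check.gen unchanged, meta.gen unchanged); cached -7 stands.
  utils.gen: a read changed (core.gen 4->7) — executes, giving 14.
  delta.gen: a read changed (utils.gen 8->14) — executes, giving 14.
  patch.gen: a read changed (delta.gen 8->14) — executes, giving 14.
  amber.gen: a read changed (patch.gen 8->14) — executes, giving -7 — identical to its old value.
  sync.gen: a read changed (patch.gen 8->14) — executes, giving 14.
  east.gen: a read changed (sync.gen 8->14) — executes, giving -98.

Note where the cutoff bites: meta.gen is checked, finds nothing changed, and keeps its cache.

The edit dirties: amber.gen, beta.gen, check.gen, core.gen, delta.gen, deps.gen, east.gen, meta.gen, patch.gen, sync.gen, utils.gen.
9 target commands run: amber.gen, beta.gen, check.gen, core.gen, delta.gen, east.gen, patch.gen, sync.gen, utils.gen.
Cache hits after checking: deps.gen, meta.gen.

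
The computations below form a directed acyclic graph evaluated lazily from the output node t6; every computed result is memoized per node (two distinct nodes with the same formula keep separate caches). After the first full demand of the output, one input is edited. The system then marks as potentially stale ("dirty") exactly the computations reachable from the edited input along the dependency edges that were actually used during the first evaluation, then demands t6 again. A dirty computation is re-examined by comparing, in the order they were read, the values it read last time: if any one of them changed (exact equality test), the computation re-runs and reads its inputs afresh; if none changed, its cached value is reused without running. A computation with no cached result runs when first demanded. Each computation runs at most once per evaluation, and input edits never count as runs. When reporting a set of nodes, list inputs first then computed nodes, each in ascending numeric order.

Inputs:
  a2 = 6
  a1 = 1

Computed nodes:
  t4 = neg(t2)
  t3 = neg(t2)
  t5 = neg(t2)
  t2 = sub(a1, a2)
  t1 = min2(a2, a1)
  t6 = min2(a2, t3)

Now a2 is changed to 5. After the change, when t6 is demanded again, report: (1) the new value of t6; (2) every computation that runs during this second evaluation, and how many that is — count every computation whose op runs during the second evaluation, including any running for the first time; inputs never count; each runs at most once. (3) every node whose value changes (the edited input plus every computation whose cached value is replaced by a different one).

Demanding t6 again yields 4.
3 computations run: t2, t3, t6.
The nodes whose values change: a2, t2, t3, t6.

First demand of the output computes:
  t2 = sub(1, 6) = -5
  t3 = neg(-5) = 5
  t6 = min2(6, 5) = 5

After the edit, cleaning proceeds:
  t2: a read changed (a2 6->5) — executes, giving -4.
  t3: a read changed (t2 -5->-4) — executes, giving 4.
  t6: a read changed (a2 6->5; t3 5->4) — executes, giving 4.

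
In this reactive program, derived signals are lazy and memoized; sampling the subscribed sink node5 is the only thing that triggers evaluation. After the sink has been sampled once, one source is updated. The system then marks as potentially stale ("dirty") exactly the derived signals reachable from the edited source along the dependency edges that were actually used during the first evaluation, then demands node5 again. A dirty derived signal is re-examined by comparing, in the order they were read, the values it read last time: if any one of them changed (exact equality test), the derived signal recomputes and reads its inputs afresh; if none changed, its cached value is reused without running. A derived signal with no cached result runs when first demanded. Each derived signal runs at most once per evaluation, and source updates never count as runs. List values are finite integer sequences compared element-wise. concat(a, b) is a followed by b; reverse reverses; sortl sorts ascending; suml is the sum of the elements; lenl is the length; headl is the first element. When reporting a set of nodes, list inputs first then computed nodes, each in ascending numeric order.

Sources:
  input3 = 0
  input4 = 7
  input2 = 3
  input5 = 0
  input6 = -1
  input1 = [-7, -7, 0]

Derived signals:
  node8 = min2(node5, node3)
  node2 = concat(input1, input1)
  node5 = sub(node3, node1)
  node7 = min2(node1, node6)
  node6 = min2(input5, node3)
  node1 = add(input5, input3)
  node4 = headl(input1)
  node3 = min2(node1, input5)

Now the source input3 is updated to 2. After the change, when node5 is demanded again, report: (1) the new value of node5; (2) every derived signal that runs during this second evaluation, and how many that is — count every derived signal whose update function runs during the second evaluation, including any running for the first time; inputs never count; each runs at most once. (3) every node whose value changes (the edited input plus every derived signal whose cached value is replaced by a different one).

First demand of the output computes:
  node1 = add(0, 0) = 0
  node3 = min2(0, 0) = 0
  node5 = sub(0, 0) = 0

After the edit, cleaning proceeds:
  node1: a read changed (input3 0->2) — executes, giving 2.
  node3: a read changed (node1 0->2) — executes, giving 0 — identical to its old value.
  node5: a read changed (node1 0->2) — executes, giving -2.

Demanding node5 again yields -2.
3 derived signals run: node1, node3, node5.
The nodes whose values change: input3, node1, node5.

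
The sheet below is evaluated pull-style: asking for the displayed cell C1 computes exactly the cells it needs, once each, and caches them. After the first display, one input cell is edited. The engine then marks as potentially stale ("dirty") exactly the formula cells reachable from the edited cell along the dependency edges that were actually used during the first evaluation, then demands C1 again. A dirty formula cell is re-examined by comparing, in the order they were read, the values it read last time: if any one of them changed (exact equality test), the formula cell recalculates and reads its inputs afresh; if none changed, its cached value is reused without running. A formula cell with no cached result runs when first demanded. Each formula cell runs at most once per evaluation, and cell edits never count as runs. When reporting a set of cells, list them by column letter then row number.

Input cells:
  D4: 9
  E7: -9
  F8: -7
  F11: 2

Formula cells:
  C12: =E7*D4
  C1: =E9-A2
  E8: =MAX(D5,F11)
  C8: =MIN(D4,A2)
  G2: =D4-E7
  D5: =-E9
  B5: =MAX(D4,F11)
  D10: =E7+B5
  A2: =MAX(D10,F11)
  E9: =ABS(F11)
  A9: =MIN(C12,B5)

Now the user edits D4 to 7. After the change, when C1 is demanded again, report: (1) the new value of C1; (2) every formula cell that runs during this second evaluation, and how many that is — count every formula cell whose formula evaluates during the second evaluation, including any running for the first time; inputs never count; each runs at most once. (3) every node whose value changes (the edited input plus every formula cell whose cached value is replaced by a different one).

Demanding C1 again yields 0.
3 formula cells run: A2, B5, D10.
The nodes whose values change: B5, D4, D10.
Note the absorption at A2: it re-runs yet its value is the same, leaving the output's value untouched.

First demand of the output computes:
  B5 = MAX(9, 2) = 9
  D10 = -9 + 9 = 0
  A2 = MAX(0, 2) = 2
  E9 = ABS(2) = 2
  C1 = 2 - 2 = 0

After the edit, cleaning proceeds:
  B5: a read changed (D4 9->7) — executes, giving 7.
  D10: a read changed (B5 9->7) — executes, giving -2.
  A2: a read changed (D10 0->-2) — executes, giving 2 — identical to its old value.
  C1: dirty, but its reads are unchanged (E9 unchanged, A2 unchanged); cached 0 stands.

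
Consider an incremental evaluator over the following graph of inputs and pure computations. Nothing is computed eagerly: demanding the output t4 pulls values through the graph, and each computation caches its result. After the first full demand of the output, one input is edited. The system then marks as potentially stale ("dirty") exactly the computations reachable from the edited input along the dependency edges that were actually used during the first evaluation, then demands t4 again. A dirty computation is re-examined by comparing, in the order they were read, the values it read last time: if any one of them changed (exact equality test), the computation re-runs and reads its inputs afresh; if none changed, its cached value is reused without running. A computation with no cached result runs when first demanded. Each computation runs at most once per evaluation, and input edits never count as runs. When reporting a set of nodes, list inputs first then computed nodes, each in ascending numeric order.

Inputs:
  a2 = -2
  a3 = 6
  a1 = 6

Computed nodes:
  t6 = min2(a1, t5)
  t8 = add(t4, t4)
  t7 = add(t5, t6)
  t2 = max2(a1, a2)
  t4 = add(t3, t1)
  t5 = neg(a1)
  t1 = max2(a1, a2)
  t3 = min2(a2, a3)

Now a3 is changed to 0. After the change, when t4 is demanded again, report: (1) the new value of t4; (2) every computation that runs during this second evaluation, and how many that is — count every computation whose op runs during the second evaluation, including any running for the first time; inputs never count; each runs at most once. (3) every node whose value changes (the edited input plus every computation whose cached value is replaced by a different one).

Initial pass — values computed on the first demand:
  t1 = max2(6, -2) = 6
  t3 = min2(-2, 6) = -2
  t4 = add(-2, 6) = 4

Second demand — change propagation:
  t3: re-runs because a3 6->0; new result -2 (unchanged).
  t4: re-examined; everything it read last time is the same (t3 unchanged, t1 unchanged) — cache 4 kept, no run.

The important point: t3 recomputes to an identical value, and the output ends up unchanged.

t4 now evaluates to 4.
Run set: t3 (1 run).
Changed values: a3.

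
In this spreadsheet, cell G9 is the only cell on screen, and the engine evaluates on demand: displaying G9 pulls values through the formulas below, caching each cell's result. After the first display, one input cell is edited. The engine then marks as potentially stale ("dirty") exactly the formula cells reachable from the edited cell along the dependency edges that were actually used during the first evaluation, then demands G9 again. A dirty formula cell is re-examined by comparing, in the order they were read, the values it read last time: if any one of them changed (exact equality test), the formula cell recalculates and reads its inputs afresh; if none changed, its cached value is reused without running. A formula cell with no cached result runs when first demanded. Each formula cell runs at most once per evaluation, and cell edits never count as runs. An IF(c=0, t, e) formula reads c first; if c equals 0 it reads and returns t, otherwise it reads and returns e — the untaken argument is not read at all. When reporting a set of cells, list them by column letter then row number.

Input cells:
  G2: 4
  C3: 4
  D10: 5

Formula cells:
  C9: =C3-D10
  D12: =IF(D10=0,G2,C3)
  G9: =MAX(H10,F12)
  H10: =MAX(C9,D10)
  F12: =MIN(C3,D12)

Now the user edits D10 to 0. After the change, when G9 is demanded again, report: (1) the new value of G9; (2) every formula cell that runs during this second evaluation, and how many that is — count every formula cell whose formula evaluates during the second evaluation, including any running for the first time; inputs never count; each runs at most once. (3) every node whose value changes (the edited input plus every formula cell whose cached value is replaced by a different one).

Initial pass — values computed on the first demand:
  C9 = 4 - 5 = -1
  D12 = IF(D10=0: D10=5 -> else branch C3) = 4
  F12 = MIN(4, 4) = 4
  H10 = MAX(-1, 5) = 5
  G9 = MAX(5, 4) = 5

Second demand — change propagation:
  C9: re-runs because D10 5->0; new result 4.
  D12: re-runs because D10 5->0; new result 4 (unchanged).
  F12: re-examined; everything it read last time is the same (C3 unchanged, D12 unchanged) — cache 4 kept, no run.
  H10: re-runs because C9 -1->4; D10 5->0; new result 4.
  G9: re-runs because H10 5->4; new result 4.

The important point: at F12 every value read last time is unchanged, so the dirty flag clears without a run.

G9 now evaluates to 4.
Run set: C9, D12, G9, H10 (4 run).
Changed values: C9, D10, G9, H10.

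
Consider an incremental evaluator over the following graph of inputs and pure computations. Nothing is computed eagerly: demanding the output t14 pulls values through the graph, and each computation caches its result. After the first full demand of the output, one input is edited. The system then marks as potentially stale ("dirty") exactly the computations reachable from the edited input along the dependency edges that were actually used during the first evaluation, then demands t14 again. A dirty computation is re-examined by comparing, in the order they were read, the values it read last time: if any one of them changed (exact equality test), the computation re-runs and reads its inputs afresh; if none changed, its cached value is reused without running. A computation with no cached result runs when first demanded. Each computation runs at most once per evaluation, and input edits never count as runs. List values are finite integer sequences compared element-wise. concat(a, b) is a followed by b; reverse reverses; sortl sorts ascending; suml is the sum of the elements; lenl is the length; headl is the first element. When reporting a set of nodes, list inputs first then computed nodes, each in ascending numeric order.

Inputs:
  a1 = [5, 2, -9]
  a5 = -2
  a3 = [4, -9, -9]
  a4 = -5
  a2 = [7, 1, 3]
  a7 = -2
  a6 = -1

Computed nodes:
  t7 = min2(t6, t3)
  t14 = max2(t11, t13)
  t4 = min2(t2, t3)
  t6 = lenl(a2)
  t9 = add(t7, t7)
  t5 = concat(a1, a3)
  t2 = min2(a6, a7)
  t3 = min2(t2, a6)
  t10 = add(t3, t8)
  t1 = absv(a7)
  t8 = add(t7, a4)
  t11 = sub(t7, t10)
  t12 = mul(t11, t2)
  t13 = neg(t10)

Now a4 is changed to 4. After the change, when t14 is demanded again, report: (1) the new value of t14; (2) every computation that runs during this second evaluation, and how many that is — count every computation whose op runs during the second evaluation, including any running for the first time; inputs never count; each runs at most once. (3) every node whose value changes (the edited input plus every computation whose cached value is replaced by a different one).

t14 now evaluates to 0.
Run set: t8, t10, t11, t13, t14 (5 run).
Changed values: a4, t8, t10, t11, t13, t14.

Initial pass — values computed on the first demand:
  t2 = min2(-1, -2) = -2
  t3 = min2(-2, -1) = -2
  t6 = lenl([7, 1, 3]) = 3
  t7 = min2(3, -2) = -2
  t8 = add(-2, -5) = -7
  t10 = add(-2, -7) = -9
  t11 = sub(-2, -9) = 7
  t13 = neg(-9) = 9
  t14 = max2(7, 9) = 9

Second demand — change propagation:
  t8: re-runs because a4 -5->4; new result 2.
  t10: re-runs because t8 -7->2; new result 0.
  t11: re-runs because t10 -9->0; new result -2.
  t13: re-runs because t10 -9->0; new result 0.
  t14: re-runs because t11 7->-2; t13 9->0; new result 0.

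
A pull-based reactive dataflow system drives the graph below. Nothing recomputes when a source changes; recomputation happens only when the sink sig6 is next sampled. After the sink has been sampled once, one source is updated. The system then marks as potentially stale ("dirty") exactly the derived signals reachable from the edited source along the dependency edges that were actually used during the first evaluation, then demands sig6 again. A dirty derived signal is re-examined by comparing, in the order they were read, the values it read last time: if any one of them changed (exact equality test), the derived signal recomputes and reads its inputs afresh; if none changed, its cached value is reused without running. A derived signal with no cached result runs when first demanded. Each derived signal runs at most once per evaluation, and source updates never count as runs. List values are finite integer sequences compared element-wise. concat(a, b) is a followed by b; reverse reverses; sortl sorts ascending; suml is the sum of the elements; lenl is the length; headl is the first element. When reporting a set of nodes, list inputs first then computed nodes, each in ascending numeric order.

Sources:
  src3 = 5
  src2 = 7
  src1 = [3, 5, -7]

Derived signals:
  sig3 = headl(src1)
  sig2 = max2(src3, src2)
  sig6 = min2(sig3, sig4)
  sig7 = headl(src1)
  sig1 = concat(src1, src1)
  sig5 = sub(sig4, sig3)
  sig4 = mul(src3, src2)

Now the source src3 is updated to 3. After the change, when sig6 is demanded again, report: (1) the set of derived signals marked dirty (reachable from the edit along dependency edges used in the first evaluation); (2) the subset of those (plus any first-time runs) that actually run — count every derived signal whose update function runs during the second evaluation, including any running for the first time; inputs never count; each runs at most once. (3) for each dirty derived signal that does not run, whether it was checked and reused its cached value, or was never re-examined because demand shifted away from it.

First evaluation (everything demanded from the output):
  sig3 = headl([3, 5, -7]) = 3
  sig4 = mul(5, 7) = 35
  sig6 = min2(3, 35) = 3

Propagation after the edit:
  sig4: runs — src3 5->3; result 21.
  sig6: runs — sig4 35->21; result 3 (same value as before).

Marked dirty: sig4, sig6.
Derived signals that run: sig4, sig6 — 2 in total.
Every dirty derived signal ran.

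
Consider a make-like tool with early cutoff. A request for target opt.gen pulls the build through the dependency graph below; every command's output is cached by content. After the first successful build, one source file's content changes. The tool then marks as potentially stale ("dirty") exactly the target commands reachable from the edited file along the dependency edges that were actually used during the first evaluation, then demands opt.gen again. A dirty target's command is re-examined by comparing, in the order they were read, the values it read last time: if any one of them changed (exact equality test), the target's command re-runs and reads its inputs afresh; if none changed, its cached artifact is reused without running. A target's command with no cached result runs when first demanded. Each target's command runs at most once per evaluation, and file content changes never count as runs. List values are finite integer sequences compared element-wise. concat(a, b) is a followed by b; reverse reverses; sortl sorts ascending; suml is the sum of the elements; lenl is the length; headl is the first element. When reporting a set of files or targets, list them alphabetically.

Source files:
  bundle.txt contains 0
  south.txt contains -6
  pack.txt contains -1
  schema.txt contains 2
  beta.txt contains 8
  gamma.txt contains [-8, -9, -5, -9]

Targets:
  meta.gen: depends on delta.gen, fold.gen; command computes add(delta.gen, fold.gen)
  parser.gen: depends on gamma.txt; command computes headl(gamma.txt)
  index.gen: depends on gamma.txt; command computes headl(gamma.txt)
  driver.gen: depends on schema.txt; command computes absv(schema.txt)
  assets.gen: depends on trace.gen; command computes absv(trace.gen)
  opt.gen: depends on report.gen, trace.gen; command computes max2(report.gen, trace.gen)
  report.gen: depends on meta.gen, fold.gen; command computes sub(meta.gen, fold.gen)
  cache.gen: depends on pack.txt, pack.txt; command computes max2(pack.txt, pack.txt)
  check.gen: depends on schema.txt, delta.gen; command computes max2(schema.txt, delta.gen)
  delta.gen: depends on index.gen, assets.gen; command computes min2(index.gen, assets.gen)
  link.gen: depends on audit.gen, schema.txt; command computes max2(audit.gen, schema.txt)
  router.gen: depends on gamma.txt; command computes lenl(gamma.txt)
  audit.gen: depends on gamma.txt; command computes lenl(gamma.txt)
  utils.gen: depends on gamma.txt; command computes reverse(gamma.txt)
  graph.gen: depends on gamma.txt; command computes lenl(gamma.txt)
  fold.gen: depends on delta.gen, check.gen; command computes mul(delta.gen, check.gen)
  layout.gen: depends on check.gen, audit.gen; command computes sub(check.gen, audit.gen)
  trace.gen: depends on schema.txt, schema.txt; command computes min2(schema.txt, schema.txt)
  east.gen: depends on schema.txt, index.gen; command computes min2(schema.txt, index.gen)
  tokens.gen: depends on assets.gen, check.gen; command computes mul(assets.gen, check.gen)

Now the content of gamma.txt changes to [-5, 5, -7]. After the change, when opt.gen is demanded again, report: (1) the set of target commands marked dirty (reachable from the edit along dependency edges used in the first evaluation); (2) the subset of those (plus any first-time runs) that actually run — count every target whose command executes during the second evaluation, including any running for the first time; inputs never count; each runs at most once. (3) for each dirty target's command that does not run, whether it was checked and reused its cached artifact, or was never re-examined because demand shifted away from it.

The edit dirties: check.gen, delta.gen, fold.gen, index.gen, meta.gen, opt.gen, report.gen.
7 target commands run: check.gen, delta.gen, fold.gen, index.gen, meta.gen, opt.gen, report.gen.
No dirty target's command escaped a run.

First demand of the output computes:
  index.gen = headl([-8, -9, -5, -9]) = -8
  trace.gen = min2(2, 2) = 2
  assets.gen = absv(2) = 2
  delta.gen = min2(-8, 2) = -8
  check.gen = max2(2, -8) = 2
  fold.gen = mul(-8, 2) = -16
  meta.gen = add(-8, -16) = -24
  report.gen = sub(-24, -16) = -8
  opt.gen = max2(-8, 2) = 2

After the edit, cleaning proceeds:
  index.gen: a read changed (gamma.txt [-8, -9, -5, -9]->[-5, 5, -7]) — executes, giving -5.
  delta.gen: a read changed (index.gen -8->-5) — executes, giving -5.
  check.gen: a read changed (delta.gen -8->-5) — executes, giving 2 — identical to its old value.
  fold.gen: a read changed (delta.gen -8->-5) — executes, giving -10.
  meta.gen: a read changed (delta.gen -8->-5; fold.gen -16->-10) — executes, giving -15.
  report.gen: a read changed (meta.gen -24->-15; fold.gen -16->-10) — executes, giving -5.
  opt.gen: a read changed (report.gen -8->-5) — executes, giving 2 — identical to its old value.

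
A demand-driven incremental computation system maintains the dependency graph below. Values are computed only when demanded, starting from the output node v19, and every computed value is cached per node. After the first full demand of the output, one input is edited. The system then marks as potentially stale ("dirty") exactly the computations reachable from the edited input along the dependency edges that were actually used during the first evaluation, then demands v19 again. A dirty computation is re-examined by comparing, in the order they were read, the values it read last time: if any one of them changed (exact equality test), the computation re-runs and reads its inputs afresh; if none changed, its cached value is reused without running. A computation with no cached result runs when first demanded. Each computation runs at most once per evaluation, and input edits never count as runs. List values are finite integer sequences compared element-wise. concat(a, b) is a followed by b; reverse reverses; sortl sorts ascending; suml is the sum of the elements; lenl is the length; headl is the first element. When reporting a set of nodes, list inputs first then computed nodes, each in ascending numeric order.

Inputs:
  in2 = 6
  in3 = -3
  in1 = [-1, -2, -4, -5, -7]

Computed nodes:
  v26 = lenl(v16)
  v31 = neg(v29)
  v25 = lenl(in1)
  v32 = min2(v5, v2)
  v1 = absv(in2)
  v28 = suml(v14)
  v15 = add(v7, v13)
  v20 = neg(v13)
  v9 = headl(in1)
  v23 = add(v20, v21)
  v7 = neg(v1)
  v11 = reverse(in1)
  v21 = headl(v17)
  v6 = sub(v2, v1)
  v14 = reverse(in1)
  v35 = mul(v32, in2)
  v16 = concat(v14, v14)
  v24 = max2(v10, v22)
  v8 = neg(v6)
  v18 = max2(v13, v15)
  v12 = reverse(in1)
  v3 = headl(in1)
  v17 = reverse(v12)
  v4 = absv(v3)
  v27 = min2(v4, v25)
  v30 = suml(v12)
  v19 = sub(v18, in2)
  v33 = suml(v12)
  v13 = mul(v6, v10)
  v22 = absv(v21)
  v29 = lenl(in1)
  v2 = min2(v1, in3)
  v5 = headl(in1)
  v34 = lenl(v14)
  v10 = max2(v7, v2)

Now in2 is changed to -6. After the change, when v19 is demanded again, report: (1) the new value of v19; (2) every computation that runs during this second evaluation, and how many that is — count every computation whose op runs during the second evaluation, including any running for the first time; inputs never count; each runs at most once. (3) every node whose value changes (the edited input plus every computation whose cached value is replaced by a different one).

First evaluation (everything demanded from the output):
  v1 = absv(6) = 6
  v2 = min2(6, -3) = -3
  v6 = sub(-3, 6) = -9
  v7 = neg(6) = -6
  v10 = max2(-6, -3) = -3
  v13 = mul(-9, -3) = 27
  v15 = add(-6, 27) = 21
  v18 = max2(27, 21) = 27
  v19 = sub(27, 6) = 21

Propagation after the edit:
  v1: runs — in2 6->-6; result 6 (same value as before).
  v2: checked — values it read are unchanged (v1 unchanged, in3 unchanged); reused cached -3 without running.
  v6: checked — values it read are unchanged (v2 unchanged, v1 unchanged); reused cached -9 without running.
  v7: checked — values it read are unchanged (v1 unchanged); reused cached -6 without running.
  v10: checked — values it read are unchanged (v7 unchanged, v2 unchanged); reused cached -3 without running.
  v13: checked — values it read are unchanged (v6 unchanged, v10 unchanged); reused cached 27 without running.
  v15: checked — values it read are unchanged (v7 unchanged, v13 unchanged); reused cached 21 without running.
  v18: checked — values it read are unchanged (v13 unchanged, v15 unchanged); reused cached 27 without running.
  v19: runs — in2 6->-6; result 33.

Key observation: the cutoff stops propagation at v2 — its inputs' values are unchanged, so it reuses its cache.

New value of v19: 33.
Computations that run: v1, v19 — 2 in total.
Values that change: in2, v19.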